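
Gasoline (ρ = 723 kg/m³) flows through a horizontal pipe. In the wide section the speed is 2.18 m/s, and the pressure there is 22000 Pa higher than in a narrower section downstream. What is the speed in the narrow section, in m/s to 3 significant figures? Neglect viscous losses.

Along the level pipe P + ½ρv² is conserved, hence v₂² = v₁² + 2(P₁ − P₂)/ρ.
v₂ = √(2.18² + 2·22000/723) = √(4.75 + 60.9) = 8.10 m/s.

v₂ ≈ 8.10 m/s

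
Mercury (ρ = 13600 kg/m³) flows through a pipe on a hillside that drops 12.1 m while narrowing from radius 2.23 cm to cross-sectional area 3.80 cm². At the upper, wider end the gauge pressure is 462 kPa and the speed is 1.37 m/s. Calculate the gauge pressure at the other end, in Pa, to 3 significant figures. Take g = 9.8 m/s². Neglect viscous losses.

By continuity, v₂ = v₁·A₁/A₂ = 1.37·(15.6/3.80) = 5.63 m/s.
Bernoulli: P₁ + ½ρv₁² + ρg h₁ = P₂ + ½ρv₂² + ρg h₂, so P₂ = P₁ + ½ρ(v₁² − v₂²) − ρg(h₂ − h₁).
P₂ = 462000 + ½·13600·(1.37² − 5.63²) − 13600·9.8·(−12.1) = 462000 + (-203000) − (-1610000) = 1870000 Pa.

P₂ = 1870000 Pa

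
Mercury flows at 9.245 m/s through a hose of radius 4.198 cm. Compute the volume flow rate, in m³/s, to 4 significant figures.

Q ≈ 0.05118 m³/s

Q = A·v = 0.005536 m² × 9.245 m/s = 0.05118 m³/s.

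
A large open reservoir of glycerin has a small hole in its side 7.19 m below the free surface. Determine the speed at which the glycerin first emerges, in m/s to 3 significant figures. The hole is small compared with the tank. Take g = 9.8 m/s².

v ≈ 11.9 m/s

With the surface at rest and both surface and jet at atmospheric pressure, Bernoulli gives ρg h = ½ρv², so v = √(2gh) = √(2·9.8·7.19) = 11.9 m/s.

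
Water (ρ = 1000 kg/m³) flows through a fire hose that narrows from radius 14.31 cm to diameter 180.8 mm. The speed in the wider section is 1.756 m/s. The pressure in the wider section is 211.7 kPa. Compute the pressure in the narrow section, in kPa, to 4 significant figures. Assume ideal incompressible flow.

P₂ ≈ 203.6 kPa

The volume flow rate is constant, so v₂ = (A₁/A₂)v₁ = (643.3/256.7)·1.756 = 4.400 m/s.
Along the horizontal streamline, P + ½ρv² is constant.
P₂ = P₁ − ½ρ(v₂² − v₁²) = 211700 − ½·1000·(4.400² − 1.756²) = 211700 − 8139 = 203600 Pa.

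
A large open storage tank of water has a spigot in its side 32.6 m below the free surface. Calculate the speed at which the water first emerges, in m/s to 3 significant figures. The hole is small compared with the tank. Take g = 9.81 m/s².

v = 25.3 m/s

Torricelli's result v = √(2gh) gives v = √(2·9.81·32.6) = 25.3 m/s.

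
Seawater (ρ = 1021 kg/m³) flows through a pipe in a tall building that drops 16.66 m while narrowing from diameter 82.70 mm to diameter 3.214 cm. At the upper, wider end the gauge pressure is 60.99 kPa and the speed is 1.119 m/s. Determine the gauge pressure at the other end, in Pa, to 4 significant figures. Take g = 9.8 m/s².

Continuity gives A₁v₁ = A₂v₂, so v₂ = (53.72 cm²)/(8.113 cm²) × 1.119 m/s = 7.409 m/s.
Energy conservation along the streamline gives P₂ = P₁ − ½ρ(v₂² − v₁²) − ρg(h₂ − h₁).
P₂ = 60990 + ½·1021·(1.119² − 7.409²) − 1021·9.8·(−16.66) = 60990 + (-27380) − (-166700) = 200300 Pa.

P₂ ≈ 200300 Pa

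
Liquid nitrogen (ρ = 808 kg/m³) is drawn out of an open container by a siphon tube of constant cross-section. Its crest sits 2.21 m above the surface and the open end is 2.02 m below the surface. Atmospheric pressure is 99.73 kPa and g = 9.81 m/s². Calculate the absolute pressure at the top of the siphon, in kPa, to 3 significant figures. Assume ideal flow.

The outlet speed comes from Torricelli: v = √(2g·2.02) = 6.30 m/s.
With constant cross-section the crest speed equals v; applying Bernoulli from the surface up to the crest, P_top = P_atm − ½ρv² − ρg·h_top.
P_top = 99730 − ½·808·6.30² − 808·9.81·2.21 = 66200 Pa.

P_top ≈ 66.2 kPa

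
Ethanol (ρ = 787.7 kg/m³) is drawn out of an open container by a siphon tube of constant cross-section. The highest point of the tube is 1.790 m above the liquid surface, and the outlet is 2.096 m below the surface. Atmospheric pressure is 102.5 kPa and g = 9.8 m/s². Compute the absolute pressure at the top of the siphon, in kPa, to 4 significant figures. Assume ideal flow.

72.50 kPa

From the surface to the outlet (both open to atmosphere, surface at rest): v = √(2g·h_out) = √(2·9.8·2.096) = 6.409 m/s.
With constant cross-section the crest speed equals v; applying Bernoulli from the surface up to the crest, P_top = P_atm − ½ρv² − ρg·h_top.
P_top = 102500 − ½·787.7·6.409² − 787.7·9.8·1.790 = 72500 Pa.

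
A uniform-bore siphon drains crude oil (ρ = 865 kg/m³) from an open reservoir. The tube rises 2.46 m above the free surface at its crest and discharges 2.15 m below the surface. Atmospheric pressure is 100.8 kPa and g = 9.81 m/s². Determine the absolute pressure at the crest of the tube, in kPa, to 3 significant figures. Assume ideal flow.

The outlet speed comes from Torricelli: v = √(2g·2.15) = 6.49 m/s.
The bore is uniform, so the speed at the crest is the same v. Bernoulli surface→crest: P_atm = P_top + ½ρv² + ρg·h_top.
P_top = 100800 − ½·865·6.49² − 865·9.81·2.46 = 61700 Pa.

P_top ≈ 61.7 kPa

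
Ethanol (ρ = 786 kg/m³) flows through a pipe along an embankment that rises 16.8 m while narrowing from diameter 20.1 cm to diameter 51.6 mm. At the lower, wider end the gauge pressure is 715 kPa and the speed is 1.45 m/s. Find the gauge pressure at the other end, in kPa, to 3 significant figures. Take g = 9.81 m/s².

P₂ ≈ 396 kPa

By continuity, v₂ = v₁·A₁/A₂ = 1.45·(317/20.9) = 22.0 m/s.
Bernoulli: P₁ + ½ρv₁² + ρg h₁ = P₂ + ½ρv₂² + ρg h₂, so P₂ = P₁ + ½ρ(v₁² − v₂²) − ρg(h₂ − h₁).
P₂ = 715000 + ½·786·(1.45² − 22.0²) − 786·9.81·(+16.8) = 715000 + (-189000) − (130000) = 396000 Pa.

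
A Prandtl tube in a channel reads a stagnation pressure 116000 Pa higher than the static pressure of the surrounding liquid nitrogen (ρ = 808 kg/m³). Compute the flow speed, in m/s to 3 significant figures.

16.9 m/s

At the stagnation point the flow is brought to rest, so Bernoulli gives P_stag − P_static = ½ρv².
v = √(2ΔP/ρ) = √(2·116000/808) = 16.9 m/s.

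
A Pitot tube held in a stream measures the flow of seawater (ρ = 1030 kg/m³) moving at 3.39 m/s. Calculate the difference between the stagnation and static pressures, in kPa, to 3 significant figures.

5.92 kPa

Bernoulli between the free stream and the stagnation point: ½ρv² = P_stag − P_static.
ΔP = ½·1030·3.39² = 5920 Pa.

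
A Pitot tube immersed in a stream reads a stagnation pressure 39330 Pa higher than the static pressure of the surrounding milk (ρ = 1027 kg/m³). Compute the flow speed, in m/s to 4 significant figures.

Bernoulli between the free stream and the stagnation point: ½ρv² = P_stag − P_static.
v = √(2ΔP/ρ) = √(2·39330/1027) = 8.752 m/s.

v = 8.752 m/s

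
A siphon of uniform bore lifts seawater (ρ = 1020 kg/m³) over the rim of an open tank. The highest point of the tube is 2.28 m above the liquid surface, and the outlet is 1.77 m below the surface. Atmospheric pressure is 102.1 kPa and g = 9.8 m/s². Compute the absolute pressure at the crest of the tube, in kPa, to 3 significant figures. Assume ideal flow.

The outlet speed comes from Torricelli: v = √(2g·1.77) = 5.89 m/s.
With constant cross-section the crest speed equals v; applying Bernoulli from the surface up to the crest, P_top = P_atm − ½ρv² − ρg·h_top.
P_top = 102100 − ½·1020·5.89² − 1020·9.8·2.28 = 61600 Pa.

P_top = 61.6 kPa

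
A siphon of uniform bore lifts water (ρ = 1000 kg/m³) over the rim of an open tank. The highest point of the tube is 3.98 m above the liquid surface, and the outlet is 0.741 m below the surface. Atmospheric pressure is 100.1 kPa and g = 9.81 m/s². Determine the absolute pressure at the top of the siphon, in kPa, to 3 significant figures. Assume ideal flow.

From the surface to the outlet (both open to atmosphere, surface at rest): v = √(2g·h_out) = √(2·9.81·0.741) = 3.81 m/s.
With constant cross-section the crest speed equals v; applying Bernoulli from the surface up to the crest, P_top = P_atm − ½ρv² − ρg·h_top.
P_top = 100100 − ½·1000·3.81² − 1000·9.81·3.98 = 53800 Pa.

53.8 kPa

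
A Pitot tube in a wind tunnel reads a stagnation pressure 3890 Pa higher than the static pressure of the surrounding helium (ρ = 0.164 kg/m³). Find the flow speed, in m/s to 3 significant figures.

The dynamic pressure equals the rise in static pressure at the stagnation point: ΔP = ½ρv².
v = √(2ΔP/ρ) = √(2·3890/0.164) = 218 m/s.

v ≈ 218 m/s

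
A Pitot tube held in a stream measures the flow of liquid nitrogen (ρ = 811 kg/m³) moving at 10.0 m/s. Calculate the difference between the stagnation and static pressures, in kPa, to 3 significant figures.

Bernoulli between the free stream and the stagnation point: ½ρv² = P_stag − P_static.
ΔP = ½·811·10.0² = 40600 Pa.

40.5 kPa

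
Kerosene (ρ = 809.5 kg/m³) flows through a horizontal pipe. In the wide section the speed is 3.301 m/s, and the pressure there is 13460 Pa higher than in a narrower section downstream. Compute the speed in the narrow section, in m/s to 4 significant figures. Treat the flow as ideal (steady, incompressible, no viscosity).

v₂ ≈ 6.645 m/s

Along the level pipe P + ½ρv² is conserved, hence v₂² = v₁² + 2(P₁ − P₂)/ρ.
v₂ = √(3.301² + 2·13460/809.5) = √(10.90 + 33.26) = 6.645 m/s.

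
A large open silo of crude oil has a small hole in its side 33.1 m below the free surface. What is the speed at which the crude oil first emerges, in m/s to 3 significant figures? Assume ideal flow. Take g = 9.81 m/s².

v ≈ 25.5 m/s

Bernoulli from surface to hole (P equal, v_surface ≈ 0): v = √(2gh) = √(2×9.81×33.1) = 25.5 m/s.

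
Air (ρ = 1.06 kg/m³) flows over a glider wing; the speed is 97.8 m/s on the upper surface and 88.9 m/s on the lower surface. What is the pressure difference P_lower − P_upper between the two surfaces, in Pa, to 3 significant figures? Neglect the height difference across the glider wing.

Bernoulli (same height): P_lower − P_upper = ½ρ(v_upper² − v_lower²).
ΔP = ½·1.06·(97.8² − 88.9²) = 881 Pa.

ΔP ≈ 881 Pa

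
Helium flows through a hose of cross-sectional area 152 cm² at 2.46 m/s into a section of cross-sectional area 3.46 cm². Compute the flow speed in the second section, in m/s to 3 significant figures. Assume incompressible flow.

v₂ ≈ 108 m/s

Continuity gives A₁v₁ = A₂v₂, so v₂ = (152 cm²)/(3.46 cm²) × 2.46 m/s = 108 m/s.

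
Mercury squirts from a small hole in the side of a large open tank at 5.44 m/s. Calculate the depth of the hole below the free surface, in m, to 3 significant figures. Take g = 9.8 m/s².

Torricelli: v = √(2gh), so h = v²/(2g).
h = 5.44²/(2·9.8) = 29.6/19.60 = 1.51 m.

1.51 m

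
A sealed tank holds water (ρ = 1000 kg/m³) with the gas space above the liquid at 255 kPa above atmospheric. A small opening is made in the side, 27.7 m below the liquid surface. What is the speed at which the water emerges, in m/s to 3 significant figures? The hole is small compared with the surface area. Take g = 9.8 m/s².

v = 32.4 m/s

Take point 1 at the surface (v₁ ≈ 0) and point 2 at the hole (at atmospheric pressure). Bernoulli: P₁ + ρg h = P_atm + ½ρv₂².
With P₁ − P_atm = 255000 Pa, v₂ = √(2gh + 2ΔP/ρ) = √(2·9.8·27.7 + 2·255000/1000) = 32.4 m/s.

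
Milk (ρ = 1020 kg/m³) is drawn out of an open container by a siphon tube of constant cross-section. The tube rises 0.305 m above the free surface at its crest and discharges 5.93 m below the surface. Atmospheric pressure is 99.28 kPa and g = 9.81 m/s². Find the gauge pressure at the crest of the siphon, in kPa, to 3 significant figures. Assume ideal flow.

From the surface to the outlet (both open to atmosphere, surface at rest): v = √(2g·h_out) = √(2·9.81·5.93) = 10.8 m/s.
Continuity keeps v the same throughout the tube; from surface to crest, P_atm + 0 = P_top + ½ρv² + ρg·h_top.
P_top = 99280 − ½·1020·10.8² − 1020·9.81·0.305 = 36900 Pa. So P_gauge = P_top − P_atm = -62400 Pa.

P_gauge = -62.4 kPa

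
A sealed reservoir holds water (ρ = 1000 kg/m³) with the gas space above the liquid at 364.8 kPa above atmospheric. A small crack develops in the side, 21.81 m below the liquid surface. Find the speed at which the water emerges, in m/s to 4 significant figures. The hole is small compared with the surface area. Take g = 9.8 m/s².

Take point 1 at the surface (v₁ ≈ 0) and point 2 at the hole (at atmospheric pressure). Bernoulli: P₁ + ρg h = P_atm + ½ρv₂².
With P₁ − P_atm = 364800 Pa, v₂ = √(2gh + 2ΔP/ρ) = √(2·9.8·21.81 + 2·364800/1000) = 34.02 m/s.

34.02 m/s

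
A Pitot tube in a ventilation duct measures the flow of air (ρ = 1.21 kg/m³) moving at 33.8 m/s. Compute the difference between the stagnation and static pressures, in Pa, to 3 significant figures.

The dynamic pressure equals the rise in static pressure at the stagnation point: ΔP = ½ρv².
ΔP = ½·1.21·33.8² = 691 Pa.

ΔP ≈ 691 Pa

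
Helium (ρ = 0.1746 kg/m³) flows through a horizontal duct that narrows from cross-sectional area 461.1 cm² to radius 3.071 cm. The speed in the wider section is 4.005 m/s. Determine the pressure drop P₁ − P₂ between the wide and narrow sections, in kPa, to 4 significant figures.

ΔP ≈ 0.3377 kPa

By continuity, v₂ = v₁·A₁/A₂ = 4.005·(461.1/29.63) = 62.33 m/s.
Along the horizontal streamline, P + ½ρv² is constant.
P₁ − P₂ = ½·0.1746·(62.33² − 4.005²) = ½·0.1746·3869 = 337.7 Pa.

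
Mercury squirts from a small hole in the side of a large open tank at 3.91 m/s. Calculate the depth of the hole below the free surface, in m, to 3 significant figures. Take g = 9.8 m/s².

Torricelli: v = √(2gh), so h = v²/(2g).
h = 3.91²/(2·9.8) = 15.3/19.60 = 0.780 m.

h ≈ 0.780 m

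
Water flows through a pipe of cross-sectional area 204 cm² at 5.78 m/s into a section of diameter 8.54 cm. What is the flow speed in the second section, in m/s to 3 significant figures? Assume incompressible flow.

Mass conservation (A₁v₁ = A₂v₂) gives v₂ = 5.78 × 204/57.3 = 20.6 m/s.

v₂ ≈ 20.6 m/s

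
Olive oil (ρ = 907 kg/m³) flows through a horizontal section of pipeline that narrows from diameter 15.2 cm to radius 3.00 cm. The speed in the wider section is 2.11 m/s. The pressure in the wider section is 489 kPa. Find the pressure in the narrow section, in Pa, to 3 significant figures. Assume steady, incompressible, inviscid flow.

By continuity, v₂ = v₁·A₁/A₂ = 2.11·(181/28.3) = 13.5 m/s.
Bernoulli (h₁ = h₂): P₁ − P₂ = ½ρ(v₂² − v₁²).
P₂ = P₁ − ½ρ(v₂² − v₁²) = 489000 − ½·907·(13.5² − 2.11²) = 489000 − 81100 = 408000 Pa.

408000 Pa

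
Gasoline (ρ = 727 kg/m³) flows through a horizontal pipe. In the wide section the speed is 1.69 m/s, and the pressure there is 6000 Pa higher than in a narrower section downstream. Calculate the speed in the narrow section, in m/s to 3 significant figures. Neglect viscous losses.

With h₁ = h₂, rearranging Bernoulli gives v₂ = √(v₁² + 2ΔP/ρ).
v₂ = √(1.69² + 2·6000/727) = √(2.86 + 16.5) = 4.40 m/s.

v₂ = 4.40 m/s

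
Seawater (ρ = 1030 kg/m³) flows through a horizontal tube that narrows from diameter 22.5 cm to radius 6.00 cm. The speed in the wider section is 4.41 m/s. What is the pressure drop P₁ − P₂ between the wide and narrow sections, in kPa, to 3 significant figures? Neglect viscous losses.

Continuity gives A₁v₁ = A₂v₂, so v₂ = (398 cm²)/(113 cm²) × 4.41 m/s = 15.5 m/s.
Bernoulli (h₁ = h₂): P₁ − P₂ = ½ρ(v₂² − v₁²).
P₁ − P₂ = ½·1030·(15.5² − 4.41²) = ½·1030·221 = 114000 Pa.

ΔP ≈ 114 kPa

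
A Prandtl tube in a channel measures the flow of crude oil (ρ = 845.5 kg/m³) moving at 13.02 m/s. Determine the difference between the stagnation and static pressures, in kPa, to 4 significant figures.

At the stagnation point the flow is brought to rest, so Bernoulli gives P_stag − P_static = ½ρv².
ΔP = ½·845.5·13.02² = 71660 Pa.

71.66 kPa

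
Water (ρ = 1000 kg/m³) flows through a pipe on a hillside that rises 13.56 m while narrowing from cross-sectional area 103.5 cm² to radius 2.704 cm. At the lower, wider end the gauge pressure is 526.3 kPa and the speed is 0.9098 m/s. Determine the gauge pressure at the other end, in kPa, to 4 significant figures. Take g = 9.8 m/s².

By continuity, v₂ = v₁·A₁/A₂ = 0.9098·(103.5/22.97) = 4.099 m/s.
Applying Bernoulli between the two ends and solving for P₂: P₂ = P₁ + ½ρ(v₁² − v₂²) − ρgΔh.
P₂ = 526300 + ½·1000·(0.9098² − 4.099²) − 1000·9.8·(+13.56) = 526300 + (-7989) − (132900) = 385400 Pa.

P₂ = 385.4 kPa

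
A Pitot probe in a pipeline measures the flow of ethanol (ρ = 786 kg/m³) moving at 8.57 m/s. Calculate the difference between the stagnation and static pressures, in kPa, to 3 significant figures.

ΔP = 28.9 kPa

The dynamic pressure equals the rise in static pressure at the stagnation point: ΔP = ½ρv².
ΔP = ½·786·8.57² = 28900 Pa.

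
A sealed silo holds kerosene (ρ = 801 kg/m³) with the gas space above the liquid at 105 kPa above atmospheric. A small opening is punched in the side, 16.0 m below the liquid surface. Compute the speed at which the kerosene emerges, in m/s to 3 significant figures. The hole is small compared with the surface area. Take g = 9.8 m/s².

v ≈ 24.0 m/s

Take point 1 at the surface (v₁ ≈ 0) and point 2 at the hole (at atmospheric pressure). Bernoulli: P₁ + ρg h = P_atm + ½ρv₂².
With P₁ − P_atm = 105000 Pa, v₂ = √(2gh + 2ΔP/ρ) = √(2·9.8·16.0 + 2·105000/801) = 24.0 m/s.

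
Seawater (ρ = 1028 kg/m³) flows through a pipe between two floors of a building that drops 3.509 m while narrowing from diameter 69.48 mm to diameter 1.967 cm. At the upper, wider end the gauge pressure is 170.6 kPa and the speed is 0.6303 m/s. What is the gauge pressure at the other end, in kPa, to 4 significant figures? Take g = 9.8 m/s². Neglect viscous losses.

Continuity gives A₁v₁ = A₂v₂, so v₂ = (37.91 cm²)/(3.039 cm²) × 0.6303 m/s = 7.864 m/s.
Bernoulli: P₁ + ½ρv₁² + ρg h₁ = P₂ + ½ρv₂² + ρg h₂, so P₂ = P₁ + ½ρ(v₁² − v₂²) − ρg(h₂ − h₁).
P₂ = 170600 + ½·1028·(0.6303² − 7.864²) − 1028·9.8·(−3.509) = 170600 + (-31580) − (-35350) = 174400 Pa.

P₂ ≈ 174.4 kPa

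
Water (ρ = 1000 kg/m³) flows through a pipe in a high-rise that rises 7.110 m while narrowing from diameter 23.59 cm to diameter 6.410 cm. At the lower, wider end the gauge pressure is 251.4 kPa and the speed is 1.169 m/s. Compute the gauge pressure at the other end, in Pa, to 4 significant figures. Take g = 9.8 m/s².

P₂ ≈ 57070 Pa

Mass conservation (A₁v₁ = A₂v₂) gives v₂ = 1.169 × 437.1/32.27 = 15.83 m/s.
Applying Bernoulli between the two ends and solving for P₂: P₂ = P₁ + ½ρ(v₁² − v₂²) − ρgΔh.
P₂ = 251400 + ½·1000·(1.169² − 15.83²) − 1000·9.8·(+7.110) = 251400 + (-124700) − (69680) = 57070 Pa.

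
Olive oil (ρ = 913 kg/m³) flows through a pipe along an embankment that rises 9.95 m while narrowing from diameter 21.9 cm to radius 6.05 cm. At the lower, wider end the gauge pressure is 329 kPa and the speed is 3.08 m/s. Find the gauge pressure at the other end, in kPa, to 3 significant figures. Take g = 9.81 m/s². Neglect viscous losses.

P₂ = 198 kPa

Mass conservation (A₁v₁ = A₂v₂) gives v₂ = 3.08 × 377/115 = 10.1 m/s.
Applying Bernoulli between the two ends and solving for P₂: P₂ = P₁ + ½ρ(v₁² − v₂²) − ρgΔh.
P₂ = 329000 + ½·913·(3.08² − 10.1²) − 913·9.81·(+9.95) = 329000 + (-42100) − (89100) = 198000 Pa.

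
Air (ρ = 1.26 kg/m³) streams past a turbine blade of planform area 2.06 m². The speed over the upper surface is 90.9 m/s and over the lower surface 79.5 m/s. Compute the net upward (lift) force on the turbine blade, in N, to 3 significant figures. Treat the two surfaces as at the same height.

F ≈ 2520 N

With equal heights on the two surfaces, Bernoulli gives P_lower − P_upper = ½ρ(v_upper² − v_lower²).
ΔP = ½·1.26·(90.9² − 79.5²) = 1220 Pa.
Lift = ΔP · A = 1220 × 2.06 = 2520 N.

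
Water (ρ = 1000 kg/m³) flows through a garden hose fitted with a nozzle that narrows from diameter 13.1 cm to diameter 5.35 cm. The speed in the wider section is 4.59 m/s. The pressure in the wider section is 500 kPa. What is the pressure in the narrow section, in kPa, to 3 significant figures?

By continuity, v₂ = v₁·A₁/A₂ = 4.59·(135/22.5) = 27.5 m/s.
The pipe is horizontal, so Bernoulli reduces to P₁ + ½ρv₁² = P₂ + ½ρv₂².
P₂ = P₁ − ½ρ(v₂² − v₁²) = 500000 − ½·1000·(27.5² − 4.59²) = 500000 − 368000 = 132000 Pa.

132 kPa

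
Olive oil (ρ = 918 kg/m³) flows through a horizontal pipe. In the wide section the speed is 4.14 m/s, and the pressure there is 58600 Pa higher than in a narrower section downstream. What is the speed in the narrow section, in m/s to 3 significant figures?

12.0 m/s

Horizontal Bernoulli: P₁ + ½ρv₁² = P₂ + ½ρv₂², so v₂² = v₁² + 2(P₁ − P₂)/ρ.
v₂ = √(4.14² + 2·58600/918) = √(17.1 + 128) = 12.0 m/s.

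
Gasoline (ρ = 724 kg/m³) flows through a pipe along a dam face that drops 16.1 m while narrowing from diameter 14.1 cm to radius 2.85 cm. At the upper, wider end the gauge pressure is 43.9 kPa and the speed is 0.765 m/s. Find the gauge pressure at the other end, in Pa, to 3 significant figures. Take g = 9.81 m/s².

P₂ ≈ 151000 Pa

Continuity gives A₁v₁ = A₂v₂, so v₂ = (156 cm²)/(25.5 cm²) × 0.765 m/s = 4.68 m/s.
Applying Bernoulli between the two ends and solving for P₂: P₂ = P₁ + ½ρ(v₁² − v₂²) − ρgΔh.
P₂ = 43900 + ½·724·(0.765² − 4.68²) − 724·9.81·(−16.1) = 43900 + (-7720) − (-114000) = 151000 Pa.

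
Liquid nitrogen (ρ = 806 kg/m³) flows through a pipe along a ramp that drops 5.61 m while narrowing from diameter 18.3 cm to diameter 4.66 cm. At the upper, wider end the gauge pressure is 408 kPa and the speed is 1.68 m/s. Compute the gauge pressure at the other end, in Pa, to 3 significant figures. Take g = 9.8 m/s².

The volume flow rate is constant, so v₂ = (A₁/A₂)v₁ = (263/17.1)·1.68 = 25.9 m/s.
Applying Bernoulli between the two ends and solving for P₂: P₂ = P₁ + ½ρ(v₁² − v₂²) − ρgΔh.
P₂ = 408000 + ½·806·(1.68² − 25.9²) − 806·9.8·(−5.61) = 408000 + (-269000) − (-44300) = 183000 Pa.

183000 Pa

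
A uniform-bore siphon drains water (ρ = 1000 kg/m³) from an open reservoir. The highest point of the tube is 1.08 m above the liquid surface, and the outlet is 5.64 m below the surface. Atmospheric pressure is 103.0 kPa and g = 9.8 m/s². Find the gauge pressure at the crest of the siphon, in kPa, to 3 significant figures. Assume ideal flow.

P_gauge ≈ -65.9 kPa

Bernoulli surface→outlet gives ½v² = g·h_out, so v = √(2·9.8·5.64) = 10.5 m/s.
With constant cross-section the crest speed equals v; applying Bernoulli from the surface up to the crest, P_top = P_atm − ½ρv² − ρg·h_top.
P_top = 103000 − ½·1000·10.5² − 1000·9.8·1.08 = 37100 Pa. So P_gauge = P_top − P_atm = -65900 Pa.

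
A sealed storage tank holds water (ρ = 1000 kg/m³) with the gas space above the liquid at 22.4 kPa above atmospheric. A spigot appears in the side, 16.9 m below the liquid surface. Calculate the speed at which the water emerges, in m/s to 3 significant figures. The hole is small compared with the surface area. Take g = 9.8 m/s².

Take point 1 at the surface (v₁ ≈ 0) and point 2 at the hole (at atmospheric pressure). Bernoulli: P₁ + ρg h = P_atm + ½ρv₂².
With P₁ − P_atm = 22400 Pa, v₂ = √(2gh + 2ΔP/ρ) = √(2·9.8·16.9 + 2·22400/1000) = 19.4 m/s.

19.4 m/s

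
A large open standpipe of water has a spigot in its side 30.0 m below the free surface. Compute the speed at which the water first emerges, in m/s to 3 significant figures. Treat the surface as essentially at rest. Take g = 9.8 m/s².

v ≈ 24.2 m/s

The surface is effectively still and both ends are open, so ½v² = gh and v = √(2·9.8·30.0) = 24.2 m/s.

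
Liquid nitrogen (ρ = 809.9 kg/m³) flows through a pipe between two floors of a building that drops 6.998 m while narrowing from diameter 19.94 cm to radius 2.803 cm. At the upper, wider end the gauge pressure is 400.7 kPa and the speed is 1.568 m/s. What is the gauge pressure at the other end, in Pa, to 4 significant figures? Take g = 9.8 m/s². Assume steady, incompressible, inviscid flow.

Mass conservation (A₁v₁ = A₂v₂) gives v₂ = 1.568 × 312.3/24.68 = 19.84 m/s.
Applying Bernoulli between the two ends and solving for P₂: P₂ = P₁ + ½ρ(v₁² − v₂²) − ρgΔh.
P₂ = 400700 + ½·809.9·(1.568² − 19.84²) − 809.9·9.8·(−6.998) = 400700 + (-158400) − (-55540) = 297900 Pa.

P₂ ≈ 297900 Pa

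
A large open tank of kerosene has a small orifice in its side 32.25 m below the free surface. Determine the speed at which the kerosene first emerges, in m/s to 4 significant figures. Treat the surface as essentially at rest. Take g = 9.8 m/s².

Bernoulli from surface to hole (P equal, v_surface ≈ 0): v = √(2gh) = √(2×9.8×32.25) = 25.14 m/s.

v ≈ 25.14 m/s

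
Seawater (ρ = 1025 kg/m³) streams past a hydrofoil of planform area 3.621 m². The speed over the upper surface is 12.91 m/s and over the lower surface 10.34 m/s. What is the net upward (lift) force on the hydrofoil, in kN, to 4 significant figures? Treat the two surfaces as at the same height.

F = 110.9 kN

With equal heights on the two surfaces, Bernoulli gives P_lower − P_upper = ½ρ(v_upper² − v_lower²).
ΔP = ½·1025·(12.91² − 10.34²) = 30620 Pa.
Lift = ΔP · A = 30620 × 3.621 = 110900 N.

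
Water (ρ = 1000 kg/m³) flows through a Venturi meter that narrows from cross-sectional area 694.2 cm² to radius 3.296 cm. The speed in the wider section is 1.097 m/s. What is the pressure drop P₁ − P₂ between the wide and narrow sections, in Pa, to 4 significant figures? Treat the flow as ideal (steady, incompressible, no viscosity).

248300 Pa

Mass conservation (A₁v₁ = A₂v₂) gives v₂ = 1.097 × 694.2/34.13 = 22.31 m/s.
Along the horizontal streamline, P + ½ρv² is constant.
P₁ − P₂ = ½·1000·(22.31² − 1.097²) = ½·1000·496.7 = 248300 Pa.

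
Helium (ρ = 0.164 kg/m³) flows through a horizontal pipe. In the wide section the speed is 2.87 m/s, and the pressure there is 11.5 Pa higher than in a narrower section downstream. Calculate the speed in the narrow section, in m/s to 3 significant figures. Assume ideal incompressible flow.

v₂ = 12.2 m/s

Horizontal Bernoulli: P₁ + ½ρv₁² = P₂ + ½ρv₂², so v₂² = v₁² + 2(P₁ − P₂)/ρ.
v₂ = √(2.87² + 2·11.5/0.164) = √(8.24 + 140) = 12.2 m/s.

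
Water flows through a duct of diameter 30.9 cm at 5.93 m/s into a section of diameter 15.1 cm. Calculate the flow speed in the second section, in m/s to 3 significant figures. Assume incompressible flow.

By continuity, v₂ = v₁·A₁/A₂ = 5.93·(750/179) = 24.8 m/s.

v₂ ≈ 24.8 m/s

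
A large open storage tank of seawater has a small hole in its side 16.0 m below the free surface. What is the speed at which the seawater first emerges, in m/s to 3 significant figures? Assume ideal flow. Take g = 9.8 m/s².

17.7 m/s

The surface is effectively still and both ends are open, so ½v² = gh and v = √(2·9.8·16.0) = 17.7 m/s.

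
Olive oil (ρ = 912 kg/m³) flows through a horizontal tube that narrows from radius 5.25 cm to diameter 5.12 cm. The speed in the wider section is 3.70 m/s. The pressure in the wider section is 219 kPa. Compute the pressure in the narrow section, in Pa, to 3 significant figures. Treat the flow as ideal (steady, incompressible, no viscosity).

By continuity, v₂ = v₁·A₁/A₂ = 3.70·(86.6/20.6) = 15.6 m/s.
The pipe is horizontal, so Bernoulli reduces to P₁ + ½ρv₁² = P₂ + ½ρv₂².
P₂ = P₁ − ½ρ(v₂² − v₁²) = 219000 − ½·912·(15.6² − 3.70²) = 219000 − 104000 = 115000 Pa.

P₂ = 115000 Pa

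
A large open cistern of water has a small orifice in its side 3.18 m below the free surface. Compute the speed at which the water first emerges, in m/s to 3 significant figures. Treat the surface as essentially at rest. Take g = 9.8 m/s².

v = 7.89 m/s

Torricelli's result v = √(2gh) gives v = √(2·9.8·3.18) = 7.89 m/s.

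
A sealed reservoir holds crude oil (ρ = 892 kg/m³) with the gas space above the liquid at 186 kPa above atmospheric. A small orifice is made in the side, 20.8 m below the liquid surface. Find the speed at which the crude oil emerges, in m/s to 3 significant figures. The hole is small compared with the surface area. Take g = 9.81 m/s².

Take point 1 at the surface (v₁ ≈ 0) and point 2 at the hole (at atmospheric pressure). Bernoulli: P₁ + ρg h = P_atm + ½ρv₂².
With P₁ − P_atm = 186000 Pa, v₂ = √(2gh + 2ΔP/ρ) = √(2·9.81·20.8 + 2·186000/892) = 28.7 m/s.

v ≈ 28.7 m/s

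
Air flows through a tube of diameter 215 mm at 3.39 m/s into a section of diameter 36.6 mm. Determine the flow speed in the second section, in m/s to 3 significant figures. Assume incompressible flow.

117 m/s

The volume flow rate is constant, so v₂ = (A₁/A₂)v₁ = (363/10.5)·3.39 = 117 m/s.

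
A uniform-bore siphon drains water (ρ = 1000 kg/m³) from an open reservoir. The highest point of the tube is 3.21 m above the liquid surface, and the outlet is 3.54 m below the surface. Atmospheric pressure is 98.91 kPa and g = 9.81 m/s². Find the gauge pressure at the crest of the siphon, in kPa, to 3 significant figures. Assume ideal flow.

P_gauge = -66.2 kPa

The outlet speed comes from Torricelli: v = √(2g·3.54) = 8.33 m/s.
The bore is uniform, so the speed at the crest is the same v. Bernoulli surface→crest: P_atm = P_top + ½ρv² + ρg·h_top.
P_top = 98910 − ½·1000·8.33² − 1000·9.81·3.21 = 32700 Pa. So P_gauge = P_top − P_atm = -66200 Pa.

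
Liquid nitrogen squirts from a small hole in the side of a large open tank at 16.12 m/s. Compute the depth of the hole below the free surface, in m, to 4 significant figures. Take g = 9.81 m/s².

h = 13.24 m

Torricelli: v = √(2gh), so h = v²/(2g).
h = 16.12²/(2·9.81) = 259.9/19.62 = 13.24 m.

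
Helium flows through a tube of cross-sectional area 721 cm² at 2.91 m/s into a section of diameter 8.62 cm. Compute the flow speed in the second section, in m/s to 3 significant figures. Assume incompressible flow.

Mass conservation (A₁v₁ = A₂v₂) gives v₂ = 2.91 × 721/58.4 = 36.0 m/s.

v₂ = 36.0 m/s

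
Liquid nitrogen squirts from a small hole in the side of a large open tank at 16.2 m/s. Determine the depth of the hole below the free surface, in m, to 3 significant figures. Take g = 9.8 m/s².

Inverting v = √(2gh) gives h = v² / 2g.
h = 16.2²/(2·9.8) = 262/19.60 = 13.4 m.

h ≈ 13.4 m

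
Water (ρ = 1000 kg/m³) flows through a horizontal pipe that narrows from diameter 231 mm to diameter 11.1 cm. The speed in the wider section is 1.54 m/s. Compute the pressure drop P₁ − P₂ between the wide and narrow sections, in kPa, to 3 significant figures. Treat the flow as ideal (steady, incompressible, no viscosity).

ΔP ≈ 21.1 kPa

By continuity, v₂ = v₁·A₁/A₂ = 1.54·(419/96.8) = 6.67 m/s.
The pipe is horizontal, so Bernoulli reduces to P₁ + ½ρv₁² = P₂ + ½ρv₂².
P₁ − P₂ = ½·1000·(6.67² − 1.54²) = ½·1000·42.1 = 21100 Pa.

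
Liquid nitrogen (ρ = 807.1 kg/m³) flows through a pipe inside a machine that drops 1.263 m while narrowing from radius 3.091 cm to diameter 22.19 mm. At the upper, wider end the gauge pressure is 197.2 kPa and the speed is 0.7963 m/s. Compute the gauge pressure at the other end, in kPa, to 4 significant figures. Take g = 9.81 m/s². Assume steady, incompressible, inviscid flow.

By continuity, v₂ = v₁·A₁/A₂ = 0.7963·(30.02/3.867) = 6.180 m/s.
Energy conservation along the streamline gives P₂ = P₁ − ½ρ(v₂² − v₁²) − ρg(h₂ − h₁).
P₂ = 197200 + ½·807.1·(0.7963² − 6.180²) − 807.1·9.81·(−1.263) = 197200 + (-15160) − (-10000) = 192000 Pa.

P₂ ≈ 192.0 kPa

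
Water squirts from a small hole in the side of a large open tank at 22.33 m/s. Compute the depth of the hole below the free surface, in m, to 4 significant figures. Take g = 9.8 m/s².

For a small hole in a large open tank, ½v² = gh, giving h = v²/(2g).
h = 22.33²/(2·9.8) = 498.6/19.60 = 25.44 m.

h ≈ 25.44 m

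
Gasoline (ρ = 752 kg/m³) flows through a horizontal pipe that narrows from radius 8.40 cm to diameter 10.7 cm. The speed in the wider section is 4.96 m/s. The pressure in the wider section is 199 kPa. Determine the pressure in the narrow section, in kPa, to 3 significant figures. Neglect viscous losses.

The volume flow rate is constant, so v₂ = (A₁/A₂)v₁ = (222/89.9)·4.96 = 12.2 m/s.
The pipe is horizontal, so Bernoulli reduces to P₁ + ½ρv₁² = P₂ + ½ρv₂².
P₂ = P₁ − ½ρ(v₂² − v₁²) = 199000 − ½·752·(12.2² − 4.96²) = 199000 − 47000 = 152000 Pa.

152 kPa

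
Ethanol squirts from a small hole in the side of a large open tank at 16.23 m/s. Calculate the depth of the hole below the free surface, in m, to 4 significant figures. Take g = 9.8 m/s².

h ≈ 13.44 m

Torricelli: v = √(2gh), so h = v²/(2g).
h = 16.23²/(2·9.8) = 263.4/19.60 = 13.44 m.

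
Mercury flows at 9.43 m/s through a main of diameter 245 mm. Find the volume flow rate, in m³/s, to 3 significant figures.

Q = 0.445 m³/s

Q = A·v = 0.0471 m² × 9.43 m/s = 0.445 m³/s.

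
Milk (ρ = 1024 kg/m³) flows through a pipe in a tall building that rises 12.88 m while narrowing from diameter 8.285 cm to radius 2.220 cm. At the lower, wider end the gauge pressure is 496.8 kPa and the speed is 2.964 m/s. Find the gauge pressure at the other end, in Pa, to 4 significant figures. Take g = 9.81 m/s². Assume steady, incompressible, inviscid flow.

Continuity gives A₁v₁ = A₂v₂, so v₂ = (53.91 cm²)/(15.48 cm²) × 2.964 m/s = 10.32 m/s.
Bernoulli: P₁ + ½ρv₁² + ρg h₁ = P₂ + ½ρv₂² + ρg h₂, so P₂ = P₁ + ½ρ(v₁² − v₂²) − ρg(h₂ − h₁).
P₂ = 496800 + ½·1024·(2.964² − 10.32²) − 1024·9.81·(+12.88) = 496800 + (-50040) − (129400) = 317400 Pa.

P₂ ≈ 317400 Pa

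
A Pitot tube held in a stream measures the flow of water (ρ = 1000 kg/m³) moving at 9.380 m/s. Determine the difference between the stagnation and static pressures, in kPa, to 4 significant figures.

The dynamic pressure equals the rise in static pressure at the stagnation point: ΔP = ½ρv².
ΔP = ½·1000·9.380² = 43990 Pa.

43.99 kPa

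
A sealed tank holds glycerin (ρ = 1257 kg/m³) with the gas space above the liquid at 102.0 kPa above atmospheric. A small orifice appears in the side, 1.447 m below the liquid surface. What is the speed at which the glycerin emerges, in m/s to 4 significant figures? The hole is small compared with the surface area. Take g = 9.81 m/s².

Take point 1 at the surface (v₁ ≈ 0) and point 2 at the hole (at atmospheric pressure). Bernoulli: P₁ + ρg h = P_atm + ½ρv₂².
With P₁ − P_atm = 102000 Pa, v₂ = √(2gh + 2ΔP/ρ) = √(2·9.81·1.447 + 2·102000/1257) = 13.81 m/s.

v ≈ 13.81 m/s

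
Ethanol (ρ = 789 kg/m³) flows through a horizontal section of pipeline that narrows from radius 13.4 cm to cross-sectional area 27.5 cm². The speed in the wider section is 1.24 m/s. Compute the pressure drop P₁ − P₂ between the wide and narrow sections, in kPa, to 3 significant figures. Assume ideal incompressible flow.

The volume flow rate is constant, so v₂ = (A₁/A₂)v₁ = (564/27.5)·1.24 = 25.4 m/s.
Along the horizontal streamline, P + ½ρv² is constant.
P₁ − P₂ = ½·789·(25.4² − 1.24²) = ½·789·645 = 255000 Pa.

255 kPa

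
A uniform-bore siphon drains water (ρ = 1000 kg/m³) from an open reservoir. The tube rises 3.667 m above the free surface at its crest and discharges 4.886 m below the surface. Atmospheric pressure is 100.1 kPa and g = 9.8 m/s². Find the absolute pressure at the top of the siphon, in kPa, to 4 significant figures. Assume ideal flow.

16.28 kPa

The outlet speed comes from Torricelli: v = √(2g·4.886) = 9.786 m/s.
The bore is uniform, so the speed at the crest is the same v. Bernoulli surface→crest: P_atm = P_top + ½ρv² + ρg·h_top.
P_top = 100100 − ½·1000·9.786² − 1000·9.8·3.667 = 16280 Pa.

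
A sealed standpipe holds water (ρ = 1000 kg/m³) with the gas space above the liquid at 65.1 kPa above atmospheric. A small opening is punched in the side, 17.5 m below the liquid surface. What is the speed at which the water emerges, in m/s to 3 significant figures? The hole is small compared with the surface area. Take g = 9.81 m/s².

21.8 m/s

Take point 1 at the surface (v₁ ≈ 0) and point 2 at the hole (at atmospheric pressure). Bernoulli: P₁ + ρg h = P_atm + ½ρv₂².
With P₁ − P_atm = 65100 Pa, v₂ = √(2gh + 2ΔP/ρ) = √(2·9.81·17.5 + 2·65100/1000) = 21.8 m/s.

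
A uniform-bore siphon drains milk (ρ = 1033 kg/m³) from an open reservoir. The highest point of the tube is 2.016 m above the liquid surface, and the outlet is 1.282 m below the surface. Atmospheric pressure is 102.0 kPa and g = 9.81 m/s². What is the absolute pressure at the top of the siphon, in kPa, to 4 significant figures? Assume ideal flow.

P_top ≈ 68.58 kPa

From the surface to the outlet (both open to atmosphere, surface at rest): v = √(2g·h_out) = √(2·9.81·1.282) = 5.015 m/s.
Continuity keeps v the same throughout the tube; from surface to crest, P_atm + 0 = P_top + ½ρv² + ρg·h_top.
P_top = 102000 − ½·1033·5.015² − 1033·9.81·2.016 = 68580 Pa.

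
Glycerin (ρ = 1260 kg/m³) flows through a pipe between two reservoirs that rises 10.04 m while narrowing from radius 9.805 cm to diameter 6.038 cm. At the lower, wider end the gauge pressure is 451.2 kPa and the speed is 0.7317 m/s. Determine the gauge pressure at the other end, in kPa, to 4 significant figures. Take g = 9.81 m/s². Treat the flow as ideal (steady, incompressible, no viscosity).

Continuity gives A₁v₁ = A₂v₂, so v₂ = (302.0 cm²)/(28.63 cm²) × 0.7317 m/s = 7.718 m/s.
Bernoulli: P₁ + ½ρv₁² + ρg h₁ = P₂ + ½ρv₂² + ρg h₂, so P₂ = P₁ + ½ρ(v₁² − v₂²) − ρg(h₂ − h₁).
P₂ = 451200 + ½·1260·(0.7317² − 7.718²) − 1260·9.81·(+10.04) = 451200 + (-37190) − (124100) = 289900 Pa.

P₂ ≈ 289.9 kPa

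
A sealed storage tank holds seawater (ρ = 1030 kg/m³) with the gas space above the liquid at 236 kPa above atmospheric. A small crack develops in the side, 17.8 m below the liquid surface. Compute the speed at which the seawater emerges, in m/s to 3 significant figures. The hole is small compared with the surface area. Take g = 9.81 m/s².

v = 28.4 m/s

Take point 1 at the surface (v₁ ≈ 0) and point 2 at the hole (at atmospheric pressure). Bernoulli: P₁ + ρg h = P_atm + ½ρv₂².
With P₁ − P_atm = 236000 Pa, v₂ = √(2gh + 2ΔP/ρ) = √(2·9.81·17.8 + 2·236000/1030) = 28.4 m/s.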